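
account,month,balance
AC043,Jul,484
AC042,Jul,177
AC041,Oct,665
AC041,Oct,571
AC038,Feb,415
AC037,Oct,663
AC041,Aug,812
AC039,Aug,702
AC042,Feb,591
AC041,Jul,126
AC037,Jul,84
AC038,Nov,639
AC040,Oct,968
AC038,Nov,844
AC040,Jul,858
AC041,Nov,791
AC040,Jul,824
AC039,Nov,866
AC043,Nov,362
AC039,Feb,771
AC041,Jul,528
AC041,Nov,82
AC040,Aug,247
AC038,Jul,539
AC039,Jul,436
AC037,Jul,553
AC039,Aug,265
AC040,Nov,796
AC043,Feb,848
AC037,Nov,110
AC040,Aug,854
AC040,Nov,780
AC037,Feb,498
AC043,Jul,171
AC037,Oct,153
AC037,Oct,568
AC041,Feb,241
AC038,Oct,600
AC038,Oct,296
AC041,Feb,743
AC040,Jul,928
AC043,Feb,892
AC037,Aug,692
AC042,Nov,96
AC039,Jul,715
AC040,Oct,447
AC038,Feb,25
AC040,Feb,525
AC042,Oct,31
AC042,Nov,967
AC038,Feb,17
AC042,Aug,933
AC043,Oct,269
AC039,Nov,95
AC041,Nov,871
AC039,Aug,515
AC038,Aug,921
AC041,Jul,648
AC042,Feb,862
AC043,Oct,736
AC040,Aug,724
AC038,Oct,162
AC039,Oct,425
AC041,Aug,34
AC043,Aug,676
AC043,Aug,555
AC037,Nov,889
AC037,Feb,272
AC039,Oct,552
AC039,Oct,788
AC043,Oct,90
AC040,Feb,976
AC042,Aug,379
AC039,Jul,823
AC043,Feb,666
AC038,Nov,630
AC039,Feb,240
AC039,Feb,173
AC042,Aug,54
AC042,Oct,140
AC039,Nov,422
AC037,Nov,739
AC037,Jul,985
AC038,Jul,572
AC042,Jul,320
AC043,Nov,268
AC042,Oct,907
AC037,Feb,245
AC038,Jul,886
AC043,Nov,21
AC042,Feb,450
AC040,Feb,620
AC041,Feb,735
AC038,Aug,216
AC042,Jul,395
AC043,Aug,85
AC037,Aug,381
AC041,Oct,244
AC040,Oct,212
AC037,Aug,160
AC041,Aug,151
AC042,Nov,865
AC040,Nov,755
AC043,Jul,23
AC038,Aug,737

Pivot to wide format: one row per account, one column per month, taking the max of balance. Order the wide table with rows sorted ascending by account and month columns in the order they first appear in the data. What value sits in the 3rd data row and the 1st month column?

With rows sorted ascending by account, row 3 is account=AC039. month columns in first-appearance order: Jul, Oct, Feb, Aug, Nov; column 1 is Jul.
Long rows with account=AC039, month=Jul: max(436, 715, 823) = 823.

823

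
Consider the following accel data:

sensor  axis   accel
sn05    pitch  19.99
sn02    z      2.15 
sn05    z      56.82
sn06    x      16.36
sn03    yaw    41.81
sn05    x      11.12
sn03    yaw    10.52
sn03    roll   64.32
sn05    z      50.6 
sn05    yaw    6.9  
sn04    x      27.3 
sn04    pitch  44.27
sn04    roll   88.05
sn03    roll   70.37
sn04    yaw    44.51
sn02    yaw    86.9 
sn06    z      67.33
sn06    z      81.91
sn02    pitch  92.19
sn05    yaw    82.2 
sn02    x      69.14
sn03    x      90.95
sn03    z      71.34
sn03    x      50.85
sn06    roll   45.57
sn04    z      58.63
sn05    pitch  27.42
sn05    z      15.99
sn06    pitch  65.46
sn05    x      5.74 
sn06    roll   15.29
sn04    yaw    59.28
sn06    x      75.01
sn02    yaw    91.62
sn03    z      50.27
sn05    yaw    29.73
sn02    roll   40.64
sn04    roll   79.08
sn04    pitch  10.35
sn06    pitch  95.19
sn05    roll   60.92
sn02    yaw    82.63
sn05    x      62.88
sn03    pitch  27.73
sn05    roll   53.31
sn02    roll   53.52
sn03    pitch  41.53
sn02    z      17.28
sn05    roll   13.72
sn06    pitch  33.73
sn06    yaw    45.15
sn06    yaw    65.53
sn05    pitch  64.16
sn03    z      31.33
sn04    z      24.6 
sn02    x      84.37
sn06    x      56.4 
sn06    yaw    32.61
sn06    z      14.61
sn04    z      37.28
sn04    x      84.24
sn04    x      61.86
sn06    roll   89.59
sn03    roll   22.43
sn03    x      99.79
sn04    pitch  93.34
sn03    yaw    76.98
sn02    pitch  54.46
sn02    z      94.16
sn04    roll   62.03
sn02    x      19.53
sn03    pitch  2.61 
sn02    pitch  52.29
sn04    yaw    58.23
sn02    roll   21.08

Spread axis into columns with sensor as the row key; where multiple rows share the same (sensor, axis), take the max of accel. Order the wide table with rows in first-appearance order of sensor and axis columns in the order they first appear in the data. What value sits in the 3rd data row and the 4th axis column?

With rows in first-appearance order of sensor, row 3 is sensor=sn06. axis columns in first-appearance order: pitch, z, x, yaw, roll; column 4 is yaw.
Long rows with sensor=sn06, axis=yaw: max(45.15, 65.53, 32.61) = 65.53.

65.53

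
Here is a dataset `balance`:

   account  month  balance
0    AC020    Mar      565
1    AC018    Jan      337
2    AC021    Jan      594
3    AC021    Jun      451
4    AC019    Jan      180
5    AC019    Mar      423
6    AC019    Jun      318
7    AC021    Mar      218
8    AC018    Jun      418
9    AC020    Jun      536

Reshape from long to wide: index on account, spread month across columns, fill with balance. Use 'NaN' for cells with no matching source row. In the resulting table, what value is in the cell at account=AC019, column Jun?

The long row with account=AC019, month=Jun has balance=318.

318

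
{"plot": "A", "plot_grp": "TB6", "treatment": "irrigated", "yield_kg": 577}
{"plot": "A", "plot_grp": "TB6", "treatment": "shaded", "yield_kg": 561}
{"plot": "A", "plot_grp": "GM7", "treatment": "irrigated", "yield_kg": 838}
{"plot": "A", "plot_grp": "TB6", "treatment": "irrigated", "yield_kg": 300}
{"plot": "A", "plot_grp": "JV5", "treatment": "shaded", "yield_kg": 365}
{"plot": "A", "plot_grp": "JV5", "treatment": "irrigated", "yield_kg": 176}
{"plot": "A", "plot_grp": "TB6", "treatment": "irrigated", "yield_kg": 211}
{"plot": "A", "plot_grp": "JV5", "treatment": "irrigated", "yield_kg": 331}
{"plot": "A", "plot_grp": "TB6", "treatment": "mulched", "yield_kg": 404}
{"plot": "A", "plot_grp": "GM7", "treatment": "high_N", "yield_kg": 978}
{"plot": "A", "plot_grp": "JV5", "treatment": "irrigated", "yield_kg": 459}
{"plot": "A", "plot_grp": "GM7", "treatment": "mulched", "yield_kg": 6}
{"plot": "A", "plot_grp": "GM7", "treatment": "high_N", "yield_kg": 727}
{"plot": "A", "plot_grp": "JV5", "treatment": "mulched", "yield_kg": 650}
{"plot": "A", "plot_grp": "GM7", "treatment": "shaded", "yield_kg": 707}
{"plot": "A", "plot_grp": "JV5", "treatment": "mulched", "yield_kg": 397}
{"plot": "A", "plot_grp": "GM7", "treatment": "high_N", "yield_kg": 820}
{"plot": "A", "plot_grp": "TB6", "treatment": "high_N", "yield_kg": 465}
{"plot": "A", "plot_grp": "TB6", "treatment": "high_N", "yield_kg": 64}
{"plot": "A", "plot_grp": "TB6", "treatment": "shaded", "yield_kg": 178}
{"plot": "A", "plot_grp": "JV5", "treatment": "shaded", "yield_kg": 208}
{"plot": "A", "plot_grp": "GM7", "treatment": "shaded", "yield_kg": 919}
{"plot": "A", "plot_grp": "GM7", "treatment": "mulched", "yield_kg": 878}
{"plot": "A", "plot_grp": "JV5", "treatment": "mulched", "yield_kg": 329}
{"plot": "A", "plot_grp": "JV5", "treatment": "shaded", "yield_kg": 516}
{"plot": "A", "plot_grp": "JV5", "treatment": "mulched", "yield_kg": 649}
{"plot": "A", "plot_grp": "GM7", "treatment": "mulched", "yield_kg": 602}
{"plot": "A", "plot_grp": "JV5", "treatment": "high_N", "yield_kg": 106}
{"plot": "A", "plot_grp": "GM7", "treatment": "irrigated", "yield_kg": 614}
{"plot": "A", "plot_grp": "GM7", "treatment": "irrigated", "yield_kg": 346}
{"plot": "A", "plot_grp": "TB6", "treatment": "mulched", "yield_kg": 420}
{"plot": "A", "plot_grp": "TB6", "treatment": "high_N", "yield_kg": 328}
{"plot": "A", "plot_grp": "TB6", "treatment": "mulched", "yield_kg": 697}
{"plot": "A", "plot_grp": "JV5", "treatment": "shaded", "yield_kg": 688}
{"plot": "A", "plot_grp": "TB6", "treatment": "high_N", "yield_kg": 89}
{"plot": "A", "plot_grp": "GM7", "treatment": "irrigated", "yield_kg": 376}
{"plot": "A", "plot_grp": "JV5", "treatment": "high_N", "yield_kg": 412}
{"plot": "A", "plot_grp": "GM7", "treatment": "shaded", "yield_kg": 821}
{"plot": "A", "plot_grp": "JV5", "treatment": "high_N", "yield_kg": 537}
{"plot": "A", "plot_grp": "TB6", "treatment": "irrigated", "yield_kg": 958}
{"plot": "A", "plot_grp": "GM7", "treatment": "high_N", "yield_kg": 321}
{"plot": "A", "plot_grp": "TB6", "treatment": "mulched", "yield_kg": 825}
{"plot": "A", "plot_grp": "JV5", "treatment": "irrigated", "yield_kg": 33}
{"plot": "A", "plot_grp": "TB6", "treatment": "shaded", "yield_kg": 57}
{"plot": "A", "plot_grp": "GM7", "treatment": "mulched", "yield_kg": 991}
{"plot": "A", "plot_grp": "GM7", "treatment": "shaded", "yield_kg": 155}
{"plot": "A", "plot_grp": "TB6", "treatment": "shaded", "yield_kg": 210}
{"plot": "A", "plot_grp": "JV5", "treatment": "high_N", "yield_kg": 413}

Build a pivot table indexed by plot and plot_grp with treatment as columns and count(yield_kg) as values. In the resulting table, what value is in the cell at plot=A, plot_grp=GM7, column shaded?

4

Rows with plot=A, plot_grp=GM7 and treatment=shaded: yield_kg values are 707, 919, 821, 155.
4 rows match — count = 4.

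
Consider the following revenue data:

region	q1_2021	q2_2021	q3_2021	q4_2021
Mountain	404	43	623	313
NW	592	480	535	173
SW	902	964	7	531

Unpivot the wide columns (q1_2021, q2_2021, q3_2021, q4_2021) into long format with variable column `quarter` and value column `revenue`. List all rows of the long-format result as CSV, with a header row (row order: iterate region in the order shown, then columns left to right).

Each (region, column) pair becomes one row: 3 × 4 = 12 rows.
For example, (Mountain, q1_2021) → revenue=404.

region,quarter,revenue
Mountain,q1_2021,404
Mountain,q2_2021,43
Mountain,q3_2021,623
Mountain,q4_2021,313
NW,q1_2021,592
NW,q2_2021,480
NW,q3_2021,535
NW,q4_2021,173
SW,q1_2021,902
SW,q2_2021,964
SW,q3_2021,7
SW,q4_2021,531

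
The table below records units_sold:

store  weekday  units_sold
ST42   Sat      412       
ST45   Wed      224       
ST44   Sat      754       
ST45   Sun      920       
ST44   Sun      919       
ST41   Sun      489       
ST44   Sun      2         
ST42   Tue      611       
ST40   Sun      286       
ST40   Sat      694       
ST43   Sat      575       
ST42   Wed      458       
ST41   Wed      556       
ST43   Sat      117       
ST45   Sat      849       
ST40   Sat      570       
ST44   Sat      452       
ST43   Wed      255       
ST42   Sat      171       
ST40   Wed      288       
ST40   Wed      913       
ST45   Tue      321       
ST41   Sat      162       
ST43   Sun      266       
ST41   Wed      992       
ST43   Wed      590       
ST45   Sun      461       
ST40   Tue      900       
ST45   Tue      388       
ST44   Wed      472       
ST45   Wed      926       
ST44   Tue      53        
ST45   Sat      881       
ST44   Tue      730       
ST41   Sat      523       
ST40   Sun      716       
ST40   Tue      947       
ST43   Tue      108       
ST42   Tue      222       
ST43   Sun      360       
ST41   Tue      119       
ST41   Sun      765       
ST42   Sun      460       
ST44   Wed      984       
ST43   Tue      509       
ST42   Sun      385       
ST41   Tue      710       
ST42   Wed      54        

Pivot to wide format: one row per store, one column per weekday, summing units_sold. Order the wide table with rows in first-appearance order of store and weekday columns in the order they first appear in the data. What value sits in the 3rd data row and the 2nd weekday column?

With rows in first-appearance order of store, row 3 is store=ST44. weekday columns in first-appearance order: Sat, Wed, Sun, Tue; column 2 is Wed.
Long rows with store=ST44, weekday=Wed: 472 + 984 = 1456.

1456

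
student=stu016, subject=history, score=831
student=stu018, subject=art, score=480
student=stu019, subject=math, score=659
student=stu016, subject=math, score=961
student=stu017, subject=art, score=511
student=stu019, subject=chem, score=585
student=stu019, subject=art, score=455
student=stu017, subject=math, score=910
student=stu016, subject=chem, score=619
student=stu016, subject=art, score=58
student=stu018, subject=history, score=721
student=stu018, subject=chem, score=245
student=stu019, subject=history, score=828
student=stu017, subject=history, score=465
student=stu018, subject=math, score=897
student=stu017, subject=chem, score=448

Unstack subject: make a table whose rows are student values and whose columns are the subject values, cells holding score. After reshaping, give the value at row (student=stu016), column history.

831

Wide layout: rows indexed by student, columns are the 4 distinct subject values (history, art, math, chem).
Cell (student=stu016, subject=history) draws from the long row where student=stu016 and subject=history, which has score=831.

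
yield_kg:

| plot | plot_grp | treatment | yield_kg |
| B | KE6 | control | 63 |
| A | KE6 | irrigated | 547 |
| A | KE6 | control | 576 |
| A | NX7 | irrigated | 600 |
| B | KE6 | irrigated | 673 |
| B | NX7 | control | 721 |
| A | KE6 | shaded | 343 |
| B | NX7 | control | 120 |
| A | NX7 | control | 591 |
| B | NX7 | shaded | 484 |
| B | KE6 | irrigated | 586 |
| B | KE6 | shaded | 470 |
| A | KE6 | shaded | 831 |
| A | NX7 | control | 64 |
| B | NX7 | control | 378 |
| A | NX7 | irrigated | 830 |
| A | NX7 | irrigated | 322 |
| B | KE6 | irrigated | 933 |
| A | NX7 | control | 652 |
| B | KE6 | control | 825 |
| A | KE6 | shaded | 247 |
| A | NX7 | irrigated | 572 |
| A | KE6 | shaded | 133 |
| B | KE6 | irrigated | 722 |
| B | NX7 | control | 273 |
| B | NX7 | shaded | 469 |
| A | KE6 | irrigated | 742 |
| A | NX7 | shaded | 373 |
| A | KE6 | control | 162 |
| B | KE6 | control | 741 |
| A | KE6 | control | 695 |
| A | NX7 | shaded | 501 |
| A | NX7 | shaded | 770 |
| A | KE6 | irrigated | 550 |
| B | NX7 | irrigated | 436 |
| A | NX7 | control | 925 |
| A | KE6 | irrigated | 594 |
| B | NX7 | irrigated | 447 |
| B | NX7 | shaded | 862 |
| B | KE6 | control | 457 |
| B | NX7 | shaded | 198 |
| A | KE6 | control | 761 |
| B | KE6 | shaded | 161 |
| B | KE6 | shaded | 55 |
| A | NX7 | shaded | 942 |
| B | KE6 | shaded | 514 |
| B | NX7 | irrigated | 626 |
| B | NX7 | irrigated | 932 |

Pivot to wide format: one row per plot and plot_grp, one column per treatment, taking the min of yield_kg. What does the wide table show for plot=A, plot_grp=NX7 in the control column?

Rows with plot=A, plot_grp=NX7 and treatment=control: yield_kg values are 591, 64, 652, 925.
min(591, 64, 652, 925) = 64.

64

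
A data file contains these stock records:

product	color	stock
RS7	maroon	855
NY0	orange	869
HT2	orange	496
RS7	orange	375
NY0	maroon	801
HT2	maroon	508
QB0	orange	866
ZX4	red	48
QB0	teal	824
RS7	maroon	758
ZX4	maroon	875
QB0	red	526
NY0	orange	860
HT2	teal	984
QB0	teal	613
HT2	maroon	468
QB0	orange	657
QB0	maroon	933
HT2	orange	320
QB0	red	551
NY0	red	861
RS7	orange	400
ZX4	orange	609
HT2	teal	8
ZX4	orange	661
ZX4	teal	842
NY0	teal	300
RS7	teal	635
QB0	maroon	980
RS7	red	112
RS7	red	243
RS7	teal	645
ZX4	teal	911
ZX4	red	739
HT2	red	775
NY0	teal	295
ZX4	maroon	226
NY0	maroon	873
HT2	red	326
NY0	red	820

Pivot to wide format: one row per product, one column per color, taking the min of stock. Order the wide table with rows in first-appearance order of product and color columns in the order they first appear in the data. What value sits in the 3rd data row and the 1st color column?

With rows in first-appearance order of product, row 3 is product=HT2. color columns in first-appearance order: maroon, orange, red, teal; column 1 is maroon.
Long rows with product=HT2, color=maroon: min(508, 468) = 468.

468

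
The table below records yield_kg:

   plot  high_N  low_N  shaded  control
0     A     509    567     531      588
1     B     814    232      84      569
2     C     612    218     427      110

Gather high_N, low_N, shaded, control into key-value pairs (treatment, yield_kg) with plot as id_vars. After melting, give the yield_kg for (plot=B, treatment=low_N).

Unpivoting turns each (plot, wide-column) pair into one long row.
The wide cell at row B, column low_N holds 232, so the long row (B, low_N) has yield_kg=232.

232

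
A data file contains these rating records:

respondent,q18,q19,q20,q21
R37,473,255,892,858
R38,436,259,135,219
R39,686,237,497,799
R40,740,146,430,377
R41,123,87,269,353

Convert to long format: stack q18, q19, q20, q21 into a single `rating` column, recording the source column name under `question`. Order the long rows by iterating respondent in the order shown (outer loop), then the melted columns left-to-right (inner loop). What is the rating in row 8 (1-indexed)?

20 rows total (5 × 4). Row 8: index ⌊(8-1)/4⌋ = 1 into respondent → R38; (8-1) mod 4 = 3 into the melted columns → q21.
So row 8 is (R38, q21, 219); rating = 219.

219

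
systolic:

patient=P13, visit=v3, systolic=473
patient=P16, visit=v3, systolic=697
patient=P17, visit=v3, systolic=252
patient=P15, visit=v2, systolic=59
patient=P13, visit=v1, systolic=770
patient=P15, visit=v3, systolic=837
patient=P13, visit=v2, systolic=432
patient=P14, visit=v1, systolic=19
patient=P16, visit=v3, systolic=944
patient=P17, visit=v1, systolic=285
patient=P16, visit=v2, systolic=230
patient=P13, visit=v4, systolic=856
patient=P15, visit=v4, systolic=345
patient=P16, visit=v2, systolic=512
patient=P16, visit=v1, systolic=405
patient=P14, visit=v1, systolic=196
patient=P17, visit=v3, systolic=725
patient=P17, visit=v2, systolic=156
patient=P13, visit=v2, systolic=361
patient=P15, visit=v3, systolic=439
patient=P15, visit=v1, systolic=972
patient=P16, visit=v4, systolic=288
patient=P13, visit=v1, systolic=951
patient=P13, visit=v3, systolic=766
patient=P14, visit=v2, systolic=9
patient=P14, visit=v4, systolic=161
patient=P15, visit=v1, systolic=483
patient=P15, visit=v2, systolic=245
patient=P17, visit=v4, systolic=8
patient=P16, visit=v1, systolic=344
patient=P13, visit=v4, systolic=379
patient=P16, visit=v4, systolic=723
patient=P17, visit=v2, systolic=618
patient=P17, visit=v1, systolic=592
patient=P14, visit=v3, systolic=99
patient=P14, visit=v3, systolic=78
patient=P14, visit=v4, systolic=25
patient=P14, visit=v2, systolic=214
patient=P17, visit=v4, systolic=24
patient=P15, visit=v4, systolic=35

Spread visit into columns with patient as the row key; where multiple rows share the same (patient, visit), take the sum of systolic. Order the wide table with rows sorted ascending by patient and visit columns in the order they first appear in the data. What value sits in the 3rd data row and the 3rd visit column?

1455

With rows sorted ascending by patient, row 3 is patient=P15. visit columns in first-appearance order: v3, v2, v1, v4; column 3 is v1.
Long rows with patient=P15, visit=v1: 972 + 483 = 1455.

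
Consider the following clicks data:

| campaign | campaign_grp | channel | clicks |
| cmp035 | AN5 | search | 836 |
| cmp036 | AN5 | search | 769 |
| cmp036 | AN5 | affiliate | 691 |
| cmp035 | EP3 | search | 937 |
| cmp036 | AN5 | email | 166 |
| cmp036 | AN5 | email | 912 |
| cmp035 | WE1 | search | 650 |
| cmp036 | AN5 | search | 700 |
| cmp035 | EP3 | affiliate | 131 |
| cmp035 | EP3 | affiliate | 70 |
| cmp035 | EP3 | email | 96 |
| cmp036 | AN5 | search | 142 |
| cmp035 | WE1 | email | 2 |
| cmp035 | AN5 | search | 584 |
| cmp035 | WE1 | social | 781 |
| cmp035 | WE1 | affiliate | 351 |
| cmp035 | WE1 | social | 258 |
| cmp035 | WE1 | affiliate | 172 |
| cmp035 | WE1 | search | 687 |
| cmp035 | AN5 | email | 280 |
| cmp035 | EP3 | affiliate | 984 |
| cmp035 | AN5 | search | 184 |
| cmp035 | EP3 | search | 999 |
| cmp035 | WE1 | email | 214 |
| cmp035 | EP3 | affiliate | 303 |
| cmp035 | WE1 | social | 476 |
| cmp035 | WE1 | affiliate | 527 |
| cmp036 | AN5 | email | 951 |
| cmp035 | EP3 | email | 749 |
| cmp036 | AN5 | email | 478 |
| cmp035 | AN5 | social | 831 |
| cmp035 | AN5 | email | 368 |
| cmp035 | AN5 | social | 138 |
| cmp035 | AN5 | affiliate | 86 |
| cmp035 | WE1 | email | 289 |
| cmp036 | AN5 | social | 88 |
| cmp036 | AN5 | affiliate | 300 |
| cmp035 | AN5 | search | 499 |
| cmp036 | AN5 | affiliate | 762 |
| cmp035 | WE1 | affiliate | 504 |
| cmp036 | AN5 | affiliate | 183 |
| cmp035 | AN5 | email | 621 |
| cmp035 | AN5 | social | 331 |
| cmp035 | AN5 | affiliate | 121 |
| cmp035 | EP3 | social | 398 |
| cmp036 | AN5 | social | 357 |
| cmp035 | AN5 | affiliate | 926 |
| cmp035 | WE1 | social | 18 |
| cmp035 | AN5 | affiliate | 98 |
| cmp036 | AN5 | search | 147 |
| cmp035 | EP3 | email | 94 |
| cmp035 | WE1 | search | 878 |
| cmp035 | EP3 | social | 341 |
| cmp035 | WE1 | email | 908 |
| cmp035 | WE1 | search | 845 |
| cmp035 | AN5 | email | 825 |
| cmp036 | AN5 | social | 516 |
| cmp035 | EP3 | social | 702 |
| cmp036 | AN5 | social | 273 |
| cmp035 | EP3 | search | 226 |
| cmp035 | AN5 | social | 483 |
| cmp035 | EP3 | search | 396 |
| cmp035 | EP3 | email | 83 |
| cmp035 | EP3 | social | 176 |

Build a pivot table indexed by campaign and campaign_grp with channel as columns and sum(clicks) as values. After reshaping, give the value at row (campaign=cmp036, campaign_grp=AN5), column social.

1234

Rows with campaign=cmp036, campaign_grp=AN5 and channel=social: clicks values are 88, 357, 516, 273.
88 + 357 + 516 + 273 = 1234.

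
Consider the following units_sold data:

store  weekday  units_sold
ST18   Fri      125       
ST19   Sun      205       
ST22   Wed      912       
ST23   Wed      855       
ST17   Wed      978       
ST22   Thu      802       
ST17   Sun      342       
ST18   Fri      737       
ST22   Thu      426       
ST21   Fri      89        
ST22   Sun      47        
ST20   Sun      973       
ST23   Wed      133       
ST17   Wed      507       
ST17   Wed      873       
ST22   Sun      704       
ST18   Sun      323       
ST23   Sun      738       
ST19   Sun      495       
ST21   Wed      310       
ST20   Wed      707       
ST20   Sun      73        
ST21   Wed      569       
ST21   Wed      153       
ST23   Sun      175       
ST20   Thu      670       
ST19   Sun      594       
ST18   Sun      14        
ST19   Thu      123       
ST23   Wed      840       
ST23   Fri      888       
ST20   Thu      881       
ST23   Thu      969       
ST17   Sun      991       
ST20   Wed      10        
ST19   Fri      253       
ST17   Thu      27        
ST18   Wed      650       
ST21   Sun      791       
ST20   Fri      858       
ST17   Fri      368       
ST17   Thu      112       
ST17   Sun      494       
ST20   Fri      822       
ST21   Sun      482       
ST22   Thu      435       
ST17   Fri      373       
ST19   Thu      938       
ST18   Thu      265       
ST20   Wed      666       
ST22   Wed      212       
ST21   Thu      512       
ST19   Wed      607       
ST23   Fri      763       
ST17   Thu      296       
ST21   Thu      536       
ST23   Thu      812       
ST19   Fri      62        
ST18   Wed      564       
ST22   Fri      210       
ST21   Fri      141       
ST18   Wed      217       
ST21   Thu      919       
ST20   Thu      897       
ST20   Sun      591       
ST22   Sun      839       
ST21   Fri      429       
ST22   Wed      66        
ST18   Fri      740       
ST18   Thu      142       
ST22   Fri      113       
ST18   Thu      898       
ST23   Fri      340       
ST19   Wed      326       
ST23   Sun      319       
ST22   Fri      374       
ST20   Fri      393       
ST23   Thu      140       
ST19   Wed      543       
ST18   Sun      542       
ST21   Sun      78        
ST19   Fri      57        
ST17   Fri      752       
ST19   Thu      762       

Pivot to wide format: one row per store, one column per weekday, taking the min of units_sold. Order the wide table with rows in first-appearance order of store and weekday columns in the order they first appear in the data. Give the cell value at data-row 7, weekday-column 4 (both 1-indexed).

670

With rows in first-appearance order of store, row 7 is store=ST20. weekday columns in first-appearance order: Fri, Sun, Wed, Thu; column 4 is Thu.
Long rows with store=ST20, weekday=Thu: min(670, 881, 897) = 670.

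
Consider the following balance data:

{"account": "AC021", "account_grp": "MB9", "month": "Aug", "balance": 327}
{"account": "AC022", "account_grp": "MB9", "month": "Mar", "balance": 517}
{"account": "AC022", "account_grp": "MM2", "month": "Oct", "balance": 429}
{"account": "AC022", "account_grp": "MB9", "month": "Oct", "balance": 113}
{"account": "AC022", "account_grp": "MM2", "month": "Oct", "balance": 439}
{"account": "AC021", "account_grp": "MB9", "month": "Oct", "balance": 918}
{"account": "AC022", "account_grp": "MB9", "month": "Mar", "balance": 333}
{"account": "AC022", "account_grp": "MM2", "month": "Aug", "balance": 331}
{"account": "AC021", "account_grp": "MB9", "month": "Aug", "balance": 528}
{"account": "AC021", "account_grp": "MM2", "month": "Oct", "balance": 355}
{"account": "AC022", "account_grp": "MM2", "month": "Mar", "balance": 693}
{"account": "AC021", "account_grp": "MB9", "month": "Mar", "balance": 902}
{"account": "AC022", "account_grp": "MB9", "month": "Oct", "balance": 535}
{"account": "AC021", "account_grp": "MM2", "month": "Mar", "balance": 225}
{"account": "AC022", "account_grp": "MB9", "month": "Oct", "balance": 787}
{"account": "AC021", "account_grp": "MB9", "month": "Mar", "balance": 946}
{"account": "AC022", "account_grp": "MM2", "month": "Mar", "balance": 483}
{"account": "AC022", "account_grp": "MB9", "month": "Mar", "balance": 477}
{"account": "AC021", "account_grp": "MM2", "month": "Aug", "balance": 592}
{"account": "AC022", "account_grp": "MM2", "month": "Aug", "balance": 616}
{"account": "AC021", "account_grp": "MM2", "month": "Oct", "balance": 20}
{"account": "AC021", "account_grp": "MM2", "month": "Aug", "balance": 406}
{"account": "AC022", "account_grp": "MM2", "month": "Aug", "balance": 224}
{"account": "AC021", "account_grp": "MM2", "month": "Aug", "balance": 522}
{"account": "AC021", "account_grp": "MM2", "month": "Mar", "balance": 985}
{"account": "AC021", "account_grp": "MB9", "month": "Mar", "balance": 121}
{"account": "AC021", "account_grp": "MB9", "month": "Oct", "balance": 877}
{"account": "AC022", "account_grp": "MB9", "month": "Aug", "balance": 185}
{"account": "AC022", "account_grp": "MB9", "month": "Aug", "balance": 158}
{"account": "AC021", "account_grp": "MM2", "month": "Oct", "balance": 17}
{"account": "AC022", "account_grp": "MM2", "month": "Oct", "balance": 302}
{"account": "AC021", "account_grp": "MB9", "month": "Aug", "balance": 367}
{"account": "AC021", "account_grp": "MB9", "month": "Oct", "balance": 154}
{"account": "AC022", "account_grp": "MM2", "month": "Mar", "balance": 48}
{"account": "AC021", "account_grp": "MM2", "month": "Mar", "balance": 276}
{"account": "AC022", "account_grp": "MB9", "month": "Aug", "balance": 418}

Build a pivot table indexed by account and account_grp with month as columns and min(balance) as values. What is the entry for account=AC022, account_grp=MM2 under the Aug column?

Rows with account=AC022, account_grp=MM2 and month=Aug: balance values are 331, 616, 224.
min(331, 616, 224) = 224.

224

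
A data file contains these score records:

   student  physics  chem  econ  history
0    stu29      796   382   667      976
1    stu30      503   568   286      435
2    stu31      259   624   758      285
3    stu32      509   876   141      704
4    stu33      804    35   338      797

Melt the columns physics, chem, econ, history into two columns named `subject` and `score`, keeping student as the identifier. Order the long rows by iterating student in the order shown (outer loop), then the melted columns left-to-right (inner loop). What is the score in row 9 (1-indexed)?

259

20 rows total (5 × 4). Row 9: index ⌊(9-1)/4⌋ = 2 into student → stu31; (9-1) mod 4 = 0 into the melted columns → physics.
So row 9 is (stu31, physics, 259); score = 259.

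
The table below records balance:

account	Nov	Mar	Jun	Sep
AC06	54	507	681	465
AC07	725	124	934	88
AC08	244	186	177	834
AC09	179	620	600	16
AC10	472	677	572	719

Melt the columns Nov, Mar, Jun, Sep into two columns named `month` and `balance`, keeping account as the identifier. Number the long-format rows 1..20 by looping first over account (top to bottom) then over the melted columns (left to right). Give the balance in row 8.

88

20 rows total (5 × 4). Row 8: index ⌊(8-1)/4⌋ = 1 into account → AC07; (8-1) mod 4 = 3 into the melted columns → Sep.
So row 8 is (AC07, Sep, 88); balance = 88.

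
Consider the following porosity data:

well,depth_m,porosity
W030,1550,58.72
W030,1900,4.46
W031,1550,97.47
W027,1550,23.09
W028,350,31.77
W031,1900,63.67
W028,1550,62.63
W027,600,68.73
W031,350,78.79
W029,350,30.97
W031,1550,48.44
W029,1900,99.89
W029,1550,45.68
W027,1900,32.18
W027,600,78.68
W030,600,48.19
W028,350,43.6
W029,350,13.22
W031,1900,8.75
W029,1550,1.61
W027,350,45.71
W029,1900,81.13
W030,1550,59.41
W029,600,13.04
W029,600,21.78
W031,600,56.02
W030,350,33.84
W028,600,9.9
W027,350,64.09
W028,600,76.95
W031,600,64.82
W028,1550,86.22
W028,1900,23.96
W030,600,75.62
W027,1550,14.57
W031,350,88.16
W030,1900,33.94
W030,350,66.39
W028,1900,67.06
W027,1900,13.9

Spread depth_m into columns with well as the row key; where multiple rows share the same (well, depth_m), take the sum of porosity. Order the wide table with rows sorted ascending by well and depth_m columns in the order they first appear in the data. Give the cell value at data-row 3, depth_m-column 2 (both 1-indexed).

With rows sorted ascending by well, row 3 is well=W029. depth_m columns in first-appearance order: 1550, 1900, 350, 600; column 2 is 1900.
Long rows with well=W029, depth_m=1900: 99.89 + 81.13 = 181.02.

181.02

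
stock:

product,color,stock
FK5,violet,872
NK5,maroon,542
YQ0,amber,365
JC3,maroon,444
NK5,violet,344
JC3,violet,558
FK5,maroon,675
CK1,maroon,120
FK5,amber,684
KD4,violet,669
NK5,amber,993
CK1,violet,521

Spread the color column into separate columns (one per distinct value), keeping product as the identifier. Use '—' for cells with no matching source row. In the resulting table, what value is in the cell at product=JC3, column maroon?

The long row with product=JC3, color=maroon has stock=444.

444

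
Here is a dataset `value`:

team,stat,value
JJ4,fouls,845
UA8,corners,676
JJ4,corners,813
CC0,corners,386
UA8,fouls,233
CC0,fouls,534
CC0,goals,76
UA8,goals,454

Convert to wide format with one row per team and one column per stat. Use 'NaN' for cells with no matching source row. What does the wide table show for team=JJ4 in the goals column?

NaN

No long-format row has team=JJ4 and stat=goals, so the cell is NaN.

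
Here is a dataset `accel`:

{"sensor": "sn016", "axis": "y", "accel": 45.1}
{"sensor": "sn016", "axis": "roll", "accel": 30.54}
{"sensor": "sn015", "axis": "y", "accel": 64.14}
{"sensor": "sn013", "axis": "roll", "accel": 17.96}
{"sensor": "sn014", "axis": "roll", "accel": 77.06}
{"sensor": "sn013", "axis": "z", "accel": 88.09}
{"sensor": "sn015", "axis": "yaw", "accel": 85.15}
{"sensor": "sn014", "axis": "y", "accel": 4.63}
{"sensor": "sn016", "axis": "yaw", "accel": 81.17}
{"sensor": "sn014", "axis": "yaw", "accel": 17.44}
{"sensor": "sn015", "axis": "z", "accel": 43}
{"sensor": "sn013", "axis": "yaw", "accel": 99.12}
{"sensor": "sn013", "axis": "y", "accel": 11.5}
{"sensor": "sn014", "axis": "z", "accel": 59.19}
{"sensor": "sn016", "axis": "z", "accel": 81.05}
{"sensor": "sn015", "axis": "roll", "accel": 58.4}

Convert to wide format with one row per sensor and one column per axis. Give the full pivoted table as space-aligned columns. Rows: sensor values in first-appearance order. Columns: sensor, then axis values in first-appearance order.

sensor  y      roll   z      yaw  
sn016   45.1   30.54  81.05  81.17
sn015   64.14  58.4   43     85.15
sn013   11.5   17.96  88.09  99.12
sn014   4.63   77.06  59.19  17.44

Columns: sensor plus the 4 distinct axis values (y, roll, z, yaw).
For example, row sn016 column y takes accel=45.1 from the long row (sn016, y).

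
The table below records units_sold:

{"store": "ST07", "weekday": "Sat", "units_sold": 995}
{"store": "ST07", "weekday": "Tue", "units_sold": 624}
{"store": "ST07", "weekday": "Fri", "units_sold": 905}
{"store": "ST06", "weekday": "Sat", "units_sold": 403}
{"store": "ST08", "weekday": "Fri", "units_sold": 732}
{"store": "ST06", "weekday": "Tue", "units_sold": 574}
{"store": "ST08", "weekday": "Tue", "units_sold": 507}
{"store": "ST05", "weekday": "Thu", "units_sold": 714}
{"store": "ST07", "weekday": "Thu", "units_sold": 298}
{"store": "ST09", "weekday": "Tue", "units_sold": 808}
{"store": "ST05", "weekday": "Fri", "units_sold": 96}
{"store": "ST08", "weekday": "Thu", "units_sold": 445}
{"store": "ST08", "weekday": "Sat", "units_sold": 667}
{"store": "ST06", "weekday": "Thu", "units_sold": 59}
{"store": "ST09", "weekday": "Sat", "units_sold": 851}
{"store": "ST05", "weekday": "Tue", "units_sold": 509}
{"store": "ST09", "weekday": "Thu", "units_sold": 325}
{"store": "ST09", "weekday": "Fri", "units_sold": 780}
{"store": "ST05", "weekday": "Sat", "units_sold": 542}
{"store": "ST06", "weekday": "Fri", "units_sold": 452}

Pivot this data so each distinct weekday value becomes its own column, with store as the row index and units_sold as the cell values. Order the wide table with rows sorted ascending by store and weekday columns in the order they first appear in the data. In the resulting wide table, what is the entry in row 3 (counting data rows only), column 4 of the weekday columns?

With rows sorted ascending by store, row 3 is store=ST07. weekday columns in first-appearance order: Sat, Tue, Fri, Thu; column 4 is Thu.
Long rows with store=ST07, weekday=Thu: units_sold = 298.

298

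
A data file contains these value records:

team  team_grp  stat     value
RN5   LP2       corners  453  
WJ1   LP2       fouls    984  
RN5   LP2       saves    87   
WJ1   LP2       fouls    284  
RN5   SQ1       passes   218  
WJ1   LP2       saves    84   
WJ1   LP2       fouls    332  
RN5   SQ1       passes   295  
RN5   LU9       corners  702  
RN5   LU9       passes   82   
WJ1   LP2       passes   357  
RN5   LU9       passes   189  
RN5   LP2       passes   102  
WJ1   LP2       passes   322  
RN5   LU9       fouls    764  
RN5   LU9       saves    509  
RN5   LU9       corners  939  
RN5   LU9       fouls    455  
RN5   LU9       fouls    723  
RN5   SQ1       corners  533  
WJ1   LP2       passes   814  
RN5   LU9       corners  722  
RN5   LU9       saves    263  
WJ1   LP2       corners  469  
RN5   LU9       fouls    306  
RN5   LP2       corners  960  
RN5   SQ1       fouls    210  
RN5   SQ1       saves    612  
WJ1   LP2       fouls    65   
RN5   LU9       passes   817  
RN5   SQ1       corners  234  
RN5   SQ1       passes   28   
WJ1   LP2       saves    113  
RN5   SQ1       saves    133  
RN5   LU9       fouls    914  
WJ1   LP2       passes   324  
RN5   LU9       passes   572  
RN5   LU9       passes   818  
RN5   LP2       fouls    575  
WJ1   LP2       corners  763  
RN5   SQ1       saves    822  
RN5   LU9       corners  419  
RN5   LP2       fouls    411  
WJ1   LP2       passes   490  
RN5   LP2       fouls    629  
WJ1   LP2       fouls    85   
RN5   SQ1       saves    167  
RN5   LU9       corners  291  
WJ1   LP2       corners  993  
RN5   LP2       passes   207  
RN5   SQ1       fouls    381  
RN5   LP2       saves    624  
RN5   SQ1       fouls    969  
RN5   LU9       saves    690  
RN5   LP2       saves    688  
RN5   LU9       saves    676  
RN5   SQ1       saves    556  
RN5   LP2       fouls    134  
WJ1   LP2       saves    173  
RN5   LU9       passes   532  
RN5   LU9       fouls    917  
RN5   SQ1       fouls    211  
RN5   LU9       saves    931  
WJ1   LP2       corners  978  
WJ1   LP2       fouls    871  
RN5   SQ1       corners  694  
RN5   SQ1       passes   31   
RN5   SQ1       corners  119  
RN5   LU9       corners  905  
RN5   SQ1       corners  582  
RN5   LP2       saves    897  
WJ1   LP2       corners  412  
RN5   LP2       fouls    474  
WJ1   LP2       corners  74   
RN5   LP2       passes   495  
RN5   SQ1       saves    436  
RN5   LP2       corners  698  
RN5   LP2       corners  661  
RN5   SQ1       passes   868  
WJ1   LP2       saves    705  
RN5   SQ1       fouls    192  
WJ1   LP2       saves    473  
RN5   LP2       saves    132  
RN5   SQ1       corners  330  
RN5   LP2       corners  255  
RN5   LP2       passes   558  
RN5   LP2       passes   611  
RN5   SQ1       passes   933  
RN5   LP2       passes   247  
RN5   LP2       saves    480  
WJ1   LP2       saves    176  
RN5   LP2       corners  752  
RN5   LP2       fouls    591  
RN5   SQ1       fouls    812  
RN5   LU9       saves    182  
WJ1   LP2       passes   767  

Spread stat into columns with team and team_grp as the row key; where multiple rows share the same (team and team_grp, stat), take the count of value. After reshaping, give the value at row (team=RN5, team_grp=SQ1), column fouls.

Rows with team=RN5, team_grp=SQ1 and stat=fouls: value values are 210, 381, 969, 211, 192, 812.
6 rows match — count = 6.

6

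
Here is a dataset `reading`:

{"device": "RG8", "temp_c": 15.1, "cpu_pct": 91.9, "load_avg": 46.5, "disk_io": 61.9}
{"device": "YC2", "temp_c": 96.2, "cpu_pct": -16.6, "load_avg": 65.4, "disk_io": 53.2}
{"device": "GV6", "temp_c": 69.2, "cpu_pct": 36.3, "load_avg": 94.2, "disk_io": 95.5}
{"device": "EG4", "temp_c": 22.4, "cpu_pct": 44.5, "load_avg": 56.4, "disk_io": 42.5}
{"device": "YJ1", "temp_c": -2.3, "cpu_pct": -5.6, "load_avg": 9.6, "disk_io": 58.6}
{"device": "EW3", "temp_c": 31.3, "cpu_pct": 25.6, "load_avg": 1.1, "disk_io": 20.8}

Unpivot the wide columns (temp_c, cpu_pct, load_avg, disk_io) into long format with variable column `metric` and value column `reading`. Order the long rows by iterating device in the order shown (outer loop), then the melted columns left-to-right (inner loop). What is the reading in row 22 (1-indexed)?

25.6

24 rows total (6 × 4). Row 22: index ⌊(22-1)/4⌋ = 5 into device → EW3; (22-1) mod 4 = 1 into the melted columns → cpu_pct.
So row 22 is (EW3, cpu_pct, 25.6); reading = 25.6.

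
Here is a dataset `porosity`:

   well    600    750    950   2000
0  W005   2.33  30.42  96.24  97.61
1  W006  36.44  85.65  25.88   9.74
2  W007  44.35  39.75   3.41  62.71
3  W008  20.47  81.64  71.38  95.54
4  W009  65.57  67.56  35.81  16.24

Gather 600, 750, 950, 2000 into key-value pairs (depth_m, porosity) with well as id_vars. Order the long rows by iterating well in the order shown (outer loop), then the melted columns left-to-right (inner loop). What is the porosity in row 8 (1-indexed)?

9.74

20 rows total (5 × 4). Row 8: index ⌊(8-1)/4⌋ = 1 into well → W006; (8-1) mod 4 = 3 into the melted columns → 2000.
So row 8 is (W006, 2000, 9.74); porosity = 9.74.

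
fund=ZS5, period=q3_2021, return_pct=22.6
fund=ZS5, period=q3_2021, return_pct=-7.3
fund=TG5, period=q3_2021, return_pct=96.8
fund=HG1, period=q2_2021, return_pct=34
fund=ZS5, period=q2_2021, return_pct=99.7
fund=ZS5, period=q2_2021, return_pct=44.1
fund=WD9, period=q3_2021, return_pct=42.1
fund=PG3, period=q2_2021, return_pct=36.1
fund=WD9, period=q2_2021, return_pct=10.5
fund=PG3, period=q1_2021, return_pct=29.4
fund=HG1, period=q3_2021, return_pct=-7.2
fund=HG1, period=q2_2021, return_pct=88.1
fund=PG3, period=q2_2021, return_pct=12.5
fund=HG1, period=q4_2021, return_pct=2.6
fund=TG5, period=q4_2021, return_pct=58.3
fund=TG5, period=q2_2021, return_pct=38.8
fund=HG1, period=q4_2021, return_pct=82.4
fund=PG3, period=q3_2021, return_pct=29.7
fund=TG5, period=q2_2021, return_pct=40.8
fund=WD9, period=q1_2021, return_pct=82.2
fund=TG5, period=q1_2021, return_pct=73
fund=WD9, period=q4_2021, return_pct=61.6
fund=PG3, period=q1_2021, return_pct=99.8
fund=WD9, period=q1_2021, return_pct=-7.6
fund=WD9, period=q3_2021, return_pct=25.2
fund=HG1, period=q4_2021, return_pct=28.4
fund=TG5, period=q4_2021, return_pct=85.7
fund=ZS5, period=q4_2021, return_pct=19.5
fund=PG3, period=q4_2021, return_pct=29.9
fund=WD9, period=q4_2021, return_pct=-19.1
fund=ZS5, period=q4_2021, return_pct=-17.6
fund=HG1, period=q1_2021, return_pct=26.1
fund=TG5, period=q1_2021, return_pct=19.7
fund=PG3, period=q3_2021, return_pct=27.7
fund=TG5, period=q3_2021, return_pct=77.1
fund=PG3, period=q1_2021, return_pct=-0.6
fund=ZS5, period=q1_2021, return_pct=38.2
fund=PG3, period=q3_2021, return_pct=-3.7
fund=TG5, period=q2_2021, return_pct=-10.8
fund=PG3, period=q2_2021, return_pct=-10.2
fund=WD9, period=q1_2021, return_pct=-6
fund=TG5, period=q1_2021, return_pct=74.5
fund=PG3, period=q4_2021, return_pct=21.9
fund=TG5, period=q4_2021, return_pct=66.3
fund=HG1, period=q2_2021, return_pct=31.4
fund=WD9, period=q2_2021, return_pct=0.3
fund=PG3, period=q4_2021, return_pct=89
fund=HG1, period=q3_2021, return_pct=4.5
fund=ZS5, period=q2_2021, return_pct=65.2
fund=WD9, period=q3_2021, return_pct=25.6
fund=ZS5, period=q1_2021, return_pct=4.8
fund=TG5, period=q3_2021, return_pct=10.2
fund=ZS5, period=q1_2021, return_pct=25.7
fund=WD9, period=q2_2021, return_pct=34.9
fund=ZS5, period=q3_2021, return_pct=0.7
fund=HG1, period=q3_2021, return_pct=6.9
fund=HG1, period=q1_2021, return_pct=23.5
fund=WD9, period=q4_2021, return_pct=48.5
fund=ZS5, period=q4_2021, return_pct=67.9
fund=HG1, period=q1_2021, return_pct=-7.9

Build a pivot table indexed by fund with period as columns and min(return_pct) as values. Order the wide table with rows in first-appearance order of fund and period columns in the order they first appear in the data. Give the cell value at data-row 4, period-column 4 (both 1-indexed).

-19.1

With rows in first-appearance order of fund, row 4 is fund=WD9. period columns in first-appearance order: q3_2021, q2_2021, q1_2021, q4_2021; column 4 is q4_2021.
Long rows with fund=WD9, period=q4_2021: min(61.6, -19.1, 48.5) = -19.1.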